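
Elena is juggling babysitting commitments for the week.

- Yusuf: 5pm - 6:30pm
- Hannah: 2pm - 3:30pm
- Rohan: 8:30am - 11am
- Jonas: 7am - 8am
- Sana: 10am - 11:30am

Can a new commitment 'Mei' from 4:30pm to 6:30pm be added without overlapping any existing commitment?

Jonas: ends 8am at or before Mei starts 4:30pm → clear.
Rohan: ends 11am at or before Mei starts 4:30pm → clear.
Sana: ends 11:30am at or before Mei starts 4:30pm → clear.
Hannah: ends 3:30pm at or before Mei starts 4:30pm → clear.
Yusuf: starts 5pm before Mei ends 6:30pm, and ends 6:30pm after Mei starts 4:30pm → overlap.
Mei overlaps Yusuf.

No — it overlaps Yusuf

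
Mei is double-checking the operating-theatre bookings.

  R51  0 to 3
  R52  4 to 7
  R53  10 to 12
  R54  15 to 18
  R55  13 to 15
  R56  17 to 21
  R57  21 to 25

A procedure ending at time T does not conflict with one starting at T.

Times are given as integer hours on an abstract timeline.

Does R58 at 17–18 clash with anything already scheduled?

R51: ends 3 at or before R58 starts 17 → clear.
R52: ends 7 at or before R58 starts 17 → clear.
R53: ends 12 at or before R58 starts 17 → clear.
R55: ends 15 at or before R58 starts 17 → clear.
R54: starts 15 before R58 ends 18, and ends 18 after R58 starts 17 → overlap.
R56: starts 17 before R58 ends 18, and ends 21 after R58 starts 17 → overlap.
R57: starts 21 at or after R58 ends 18 → clear.
R58 overlaps R54, R56.

Yes — it overlaps R54, R56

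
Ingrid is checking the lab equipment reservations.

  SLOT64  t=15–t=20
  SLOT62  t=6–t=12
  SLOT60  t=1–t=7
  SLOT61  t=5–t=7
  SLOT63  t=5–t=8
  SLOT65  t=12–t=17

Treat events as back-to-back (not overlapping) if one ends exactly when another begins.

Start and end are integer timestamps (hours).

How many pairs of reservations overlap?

Sorted by start: SLOT60, SLOT61, SLOT63, SLOT62, SLOT65, SLOT64.
SLOT61 starts before SLOT60 ends → SLOT60 and SLOT61 overlap.
SLOT63 starts before SLOT60 ends → SLOT60 and SLOT63 overlap.
SLOT62 starts before SLOT60 ends → SLOT60 and SLOT62 overlap.
SLOT65 starts after SLOT60 ends; SLOT60 is clear from here.
SLOT63 starts before SLOT61 ends → SLOT61 and SLOT63 overlap.
SLOT62 starts before SLOT61 ends → SLOT61 and SLOT62 overlap.
SLOT65 starts after SLOT61 ends; SLOT61 is clear from here.
SLOT62 starts before SLOT63 ends → SLOT63 and SLOT62 overlap.
SLOT65 starts after SLOT63 ends; SLOT63 is clear from here.
SLOT65 starts exactly when SLOT62 ends (back-to-back, no overlap); SLOT62 is clear from here.
SLOT64 starts before SLOT65 ends → SLOT65 and SLOT64 overlap.
Overlapping pairs: SLOT60 & SLOT61, SLOT60 & SLOT62, SLOT60 & SLOT63, SLOT61 & SLOT62, SLOT61 & SLOT63, SLOT62 & SLOT63, SLOT64 & SLOT65 — 7 in total.

7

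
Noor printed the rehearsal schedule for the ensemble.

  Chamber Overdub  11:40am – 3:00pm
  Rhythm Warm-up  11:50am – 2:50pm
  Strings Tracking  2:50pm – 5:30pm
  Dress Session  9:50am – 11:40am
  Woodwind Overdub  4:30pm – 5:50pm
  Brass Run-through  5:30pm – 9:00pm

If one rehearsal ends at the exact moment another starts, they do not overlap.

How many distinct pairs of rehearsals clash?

4

Sorted by start: Dress Session, Chamber Overdub, Rhythm Warm-up, Strings Tracking, Woodwind Overdub, Brass Run-through.
Chamber Overdub starts exactly when Dress Session ends (back-to-back, no overlap), so Dress Session has no further overlaps.
Rhythm Warm-up starts before Chamber Overdub ends → Chamber Overdub and Rhythm Warm-up overlap.
Strings Tracking starts before Chamber Overdub ends → Chamber Overdub and Strings Tracking overlap.
Woodwind Overdub starts after Chamber Overdub ends, so Chamber Overdub has no further overlaps.
Strings Tracking starts exactly when Rhythm Warm-up ends (back-to-back, no overlap), so Rhythm Warm-up has no further overlaps.
Woodwind Overdub starts before Strings Tracking ends → Strings Tracking and Woodwind Overdub overlap.
Brass Run-through starts exactly when Strings Tracking ends (back-to-back, no overlap).
Brass Run-through starts before Woodwind Overdub ends → Woodwind Overdub and Brass Run-through overlap.
Overlapping pairs: Brass Run-through & Woodwind Overdub, Chamber Overdub & Rhythm Warm-up, Chamber Overdub & Strings Tracking, Strings Tracking & Woodwind Overdub — 4 in total.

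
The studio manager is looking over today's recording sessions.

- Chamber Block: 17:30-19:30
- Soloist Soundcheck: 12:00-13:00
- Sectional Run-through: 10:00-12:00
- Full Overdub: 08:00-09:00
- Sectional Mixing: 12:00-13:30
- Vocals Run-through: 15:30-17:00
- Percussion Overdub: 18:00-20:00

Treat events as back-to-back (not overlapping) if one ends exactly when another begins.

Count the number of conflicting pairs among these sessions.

2

Two intervals overlap when each starts before the other ends.
Sorted by start: Full Overdub, Sectional Run-through, Sectional Mixing, Soloist Soundcheck, Vocals Run-through, Chamber Block, Percussion Overdub.
Sectional Run-through starts after Full Overdub ends — done with Full Overdub.
Sectional Mixing starts exactly when Sectional Run-through ends (back-to-back, no overlap) — done with Sectional Run-through.
Soloist Soundcheck starts before Sectional Mixing ends → Sectional Mixing and Soloist Soundcheck overlap.
Vocals Run-through starts after Sectional Mixing ends — done with Sectional Mixing.
Vocals Run-through starts after Soloist Soundcheck ends — done with Soloist Soundcheck.
Chamber Block starts after Vocals Run-through ends — done with Vocals Run-through.
Percussion Overdub starts before Chamber Block ends → Chamber Block and Percussion Overdub overlap.
Overlapping pairs: Chamber Block & Percussion Overdub, Sectional Mixing & Soloist Soundcheck — 2 in total.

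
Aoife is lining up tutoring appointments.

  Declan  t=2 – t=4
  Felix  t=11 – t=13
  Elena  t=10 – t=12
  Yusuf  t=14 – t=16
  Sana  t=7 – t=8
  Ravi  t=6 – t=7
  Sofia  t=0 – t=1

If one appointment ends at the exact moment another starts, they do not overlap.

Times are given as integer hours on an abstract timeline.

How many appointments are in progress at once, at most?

Sort all start/end points and keep a running count:
t=0 start Sofia → 1
t=1 end Sofia → 0
t=2 start Declan → 1
t=4 end Declan → 0
t=6 start Ravi → 1
t=7 end Ravi → 0
t=7 start Sana → 1
t=8 end Sana → 0
t=10 start Elena → 1
t=11 start Felix → 2
t=12 end Elena → 1
t=13 end Felix → 0
t=14 start Yusuf → 1
t=16 end Yusuf → 0
Peak is 2, at t=11 (Elena, Felix).

2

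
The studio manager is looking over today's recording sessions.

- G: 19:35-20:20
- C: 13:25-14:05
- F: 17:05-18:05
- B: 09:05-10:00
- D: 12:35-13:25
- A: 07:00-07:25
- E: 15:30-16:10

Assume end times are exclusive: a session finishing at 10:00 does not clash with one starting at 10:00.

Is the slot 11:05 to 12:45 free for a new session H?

No — it overlaps D

A: ends 07:25 at or before H starts 11:05 → clear.
B: ends 10:00 at or before H starts 11:05 → clear.
D: starts 12:35 before H ends 12:45, and ends 13:25 after H starts 11:05 → overlap.
C: starts 13:25 at or after H ends 12:45 → clear.
E: starts 15:30 at or after H ends 12:45 → clear.
F: starts 17:05 at or after H ends 12:45 → clear.
G: starts 19:35 at or after H ends 12:45 → clear.
H overlaps D.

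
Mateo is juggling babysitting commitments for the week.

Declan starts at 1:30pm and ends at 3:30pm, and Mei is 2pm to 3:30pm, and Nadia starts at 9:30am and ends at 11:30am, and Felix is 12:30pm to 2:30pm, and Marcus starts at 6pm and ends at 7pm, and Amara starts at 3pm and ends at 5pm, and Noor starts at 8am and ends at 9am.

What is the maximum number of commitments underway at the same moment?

Sort all start/end points and keep a running count:
8am start Noor → 1
9am end Noor → 0
9:30am start Nadia → 1
11:30am end Nadia → 0
12:30pm start Felix → 1
1:30pm start Declan → 2
2pm start Mei → 3
2:30pm end Felix → 2
3pm start Amara → 3
3:30pm end Declan → 2
3:30pm end Mei → 1
5pm end Amara → 0
6pm start Marcus → 1
7pm end Marcus → 0
Peak is 3, at 2pm (Declan, Felix, Mei).

3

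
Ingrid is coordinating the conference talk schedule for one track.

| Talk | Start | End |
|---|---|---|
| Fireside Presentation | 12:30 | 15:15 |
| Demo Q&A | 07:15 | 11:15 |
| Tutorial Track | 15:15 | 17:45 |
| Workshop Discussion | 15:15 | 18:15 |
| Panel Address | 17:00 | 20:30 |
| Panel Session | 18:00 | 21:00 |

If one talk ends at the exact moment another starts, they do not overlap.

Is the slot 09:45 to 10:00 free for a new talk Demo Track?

Demo Q&A: starts 07:15 before Demo Track ends 10:00, and ends 11:15 after Demo Track starts 09:45 → overlap.
Fireside Presentation: starts 12:30 at or after Demo Track ends 10:00 → clear.
Tutorial Track: starts 15:15 at or after Demo Track ends 10:00 → clear.
Workshop Discussion: starts 15:15 at or after Demo Track ends 10:00 → clear.
Panel Address: starts 17:00 at or after Demo Track ends 10:00 → clear.
Panel Session: starts 18:00 at or after Demo Track ends 10:00 → clear.
Demo Track overlaps Demo Q&A.

No — it overlaps Demo Q&A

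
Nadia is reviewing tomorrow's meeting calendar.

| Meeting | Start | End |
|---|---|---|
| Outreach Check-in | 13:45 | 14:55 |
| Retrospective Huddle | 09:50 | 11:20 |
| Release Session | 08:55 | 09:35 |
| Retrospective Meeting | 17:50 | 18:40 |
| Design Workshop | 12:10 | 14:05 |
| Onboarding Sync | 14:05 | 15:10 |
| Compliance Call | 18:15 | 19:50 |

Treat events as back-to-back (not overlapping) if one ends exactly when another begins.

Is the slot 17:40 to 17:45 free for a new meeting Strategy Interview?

Release Session: ends 09:35 at or before Strategy Interview starts 17:40 → clear.
Retrospective Huddle: ends 11:20 at or before Strategy Interview starts 17:40 → clear.
Design Workshop: ends 14:05 at or before Strategy Interview starts 17:40 → clear.
Outreach Check-in: ends 14:55 at or before Strategy Interview starts 17:40 → clear.
Onboarding Sync: ends 15:10 at or before Strategy Interview starts 17:40 → clear.
Retrospective Meeting: starts 17:50 at or after Strategy Interview ends 17:45 → clear.
Compliance Call: starts 18:15 at or after Strategy Interview ends 17:45 → clear.

Yes — the slot is free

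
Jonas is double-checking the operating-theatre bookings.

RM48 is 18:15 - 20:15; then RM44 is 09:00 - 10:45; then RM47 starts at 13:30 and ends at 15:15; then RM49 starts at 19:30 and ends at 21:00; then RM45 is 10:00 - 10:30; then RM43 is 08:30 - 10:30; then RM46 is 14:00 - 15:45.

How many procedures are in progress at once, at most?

Walk through starts and ends in time order (an end at T is processed before a start at T):
08:30 start RM43 → 1
09:00 start RM44 → 2
10:00 start RM45 → 3
10:30 end RM43 → 2
10:30 end RM45 → 1
10:45 end RM44 → 0
13:30 start RM47 → 1
14:00 start RM46 → 2
15:15 end RM47 → 1
15:45 end RM46 → 0
18:15 start RM48 → 1
19:30 start RM49 → 2
20:15 end RM48 → 1
21:00 end RM49 → 0
Peak is 3, at 10:00 (RM43, RM44, RM45).

3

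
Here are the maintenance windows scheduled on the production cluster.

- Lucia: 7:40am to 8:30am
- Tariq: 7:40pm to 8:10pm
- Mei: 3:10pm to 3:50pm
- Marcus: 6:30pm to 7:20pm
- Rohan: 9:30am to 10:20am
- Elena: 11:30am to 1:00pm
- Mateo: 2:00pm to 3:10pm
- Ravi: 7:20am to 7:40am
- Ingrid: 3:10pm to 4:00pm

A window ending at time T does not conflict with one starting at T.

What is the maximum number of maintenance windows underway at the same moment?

2

Sort all start/end points and keep a running count:
7:20am start Ravi → 1
7:40am end Ravi → 0
7:40am start Lucia → 1
8:30am end Lucia → 0
9:30am start Rohan → 1
10:20am end Rohan → 0
11:30am start Elena → 1
1:00pm end Elena → 0
2:00pm start Mateo → 1
3:10pm end Mateo → 0
3:10pm start Ingrid → 1
3:10pm start Mei → 2
3:50pm end Mei → 1
4:00pm end Ingrid → 0
6:30pm start Marcus → 1
7:20pm end Marcus → 0
7:40pm start Tariq → 1
8:10pm end Tariq → 0
Peak is 2, at 3:10pm (Ingrid, Mei).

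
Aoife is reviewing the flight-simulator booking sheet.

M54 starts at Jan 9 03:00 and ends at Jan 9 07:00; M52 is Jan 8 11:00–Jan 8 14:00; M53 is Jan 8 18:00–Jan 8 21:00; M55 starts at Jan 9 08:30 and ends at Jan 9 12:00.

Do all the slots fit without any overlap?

Yes

Sorted by start: M52, M53, M54, M55.
M53 starts after M52 ends, so nothing later overlaps M52 either.
M54 starts after M53 ends, so nothing later overlaps M53 either.
M55 starts after M54 ends.
Every pair is clear; the schedule has no overlaps.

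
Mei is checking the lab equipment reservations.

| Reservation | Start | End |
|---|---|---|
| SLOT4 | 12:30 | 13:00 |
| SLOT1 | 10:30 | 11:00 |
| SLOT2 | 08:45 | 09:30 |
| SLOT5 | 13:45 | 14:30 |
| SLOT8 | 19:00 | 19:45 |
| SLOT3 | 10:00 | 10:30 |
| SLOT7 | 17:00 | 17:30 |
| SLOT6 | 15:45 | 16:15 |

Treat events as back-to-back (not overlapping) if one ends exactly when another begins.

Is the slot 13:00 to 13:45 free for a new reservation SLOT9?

Yes — the slot is free

SLOT2: ends 09:30 at or before SLOT9 starts 13:00 → clear.
SLOT3: ends 10:30 at or before SLOT9 starts 13:00 → clear.
SLOT1: ends 11:00 at or before SLOT9 starts 13:00 → clear.
SLOT4: ends 13:00 at or before SLOT9 starts 13:00 → clear.
SLOT5: starts 13:45 at or after SLOT9 ends 13:45 → clear.
SLOT6: starts 15:45 at or after SLOT9 ends 13:45 → clear.
SLOT7: starts 17:00 at or after SLOT9 ends 13:45 → clear.
SLOT8: starts 19:00 at or after SLOT9 ends 13:45 → clear.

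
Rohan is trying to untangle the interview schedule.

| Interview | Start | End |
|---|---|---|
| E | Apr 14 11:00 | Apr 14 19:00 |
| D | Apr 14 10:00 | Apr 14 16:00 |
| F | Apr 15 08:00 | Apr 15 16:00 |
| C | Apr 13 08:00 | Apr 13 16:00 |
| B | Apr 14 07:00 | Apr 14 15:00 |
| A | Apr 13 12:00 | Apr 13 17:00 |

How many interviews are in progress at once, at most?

Sort all start/end points and keep a running count:
Apr 13 08:00 start C → 1
Apr 13 12:00 start A → 2
Apr 13 16:00 end C → 1
Apr 13 17:00 end A → 0
Apr 14 07:00 start B → 1
Apr 14 10:00 start D → 2
Apr 14 11:00 start E → 3
Apr 14 15:00 end B → 2
Apr 14 16:00 end D → 1
Apr 14 19:00 end E → 0
Apr 15 08:00 start F → 1
Apr 15 16:00 end F → 0
Peak is 3, at Apr 14 11:00 (B, D, E).

3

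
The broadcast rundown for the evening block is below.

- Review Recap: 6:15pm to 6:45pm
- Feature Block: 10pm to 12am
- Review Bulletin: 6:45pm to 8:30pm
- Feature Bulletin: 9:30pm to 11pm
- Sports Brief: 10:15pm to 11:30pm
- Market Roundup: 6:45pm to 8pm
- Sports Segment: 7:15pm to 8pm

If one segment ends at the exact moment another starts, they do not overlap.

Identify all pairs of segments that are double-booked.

Check each pair: they overlap iff neither finishes before the other starts.
Sorted by start: Review Recap, Review Bulletin, Market Roundup, Sports Segment, Feature Bulletin, Feature Block, Sports Brief.
Review Bulletin starts exactly when Review Recap ends (back-to-back, no overlap); Review Recap is clear from here.
Market Roundup starts before Review Bulletin ends → Review Bulletin and Market Roundup overlap.
Sports Segment starts before Review Bulletin ends → Review Bulletin and Sports Segment overlap.
Feature Bulletin starts after Review Bulletin ends; Review Bulletin is clear from here.
Sports Segment starts before Market Roundup ends → Market Roundup and Sports Segment overlap.
Feature Bulletin starts after Market Roundup ends; Market Roundup is clear from here.
Feature Bulletin starts after Sports Segment ends; Sports Segment is clear from here.
Feature Block starts before Feature Bulletin ends → Feature Bulletin and Feature Block overlap.
Sports Brief starts before Feature Bulletin ends → Feature Bulletin and Sports Brief overlap.
Sports Brief starts before Feature Block ends → Feature Block and Sports Brief overlap.

Feature Block & Feature Bulletin, Feature Block & Sports Brief, Feature Bulletin & Sports Brief, Market Roundup & Review Bulletin, Market Roundup & Sports Segment, Review Bulletin & Sports Segment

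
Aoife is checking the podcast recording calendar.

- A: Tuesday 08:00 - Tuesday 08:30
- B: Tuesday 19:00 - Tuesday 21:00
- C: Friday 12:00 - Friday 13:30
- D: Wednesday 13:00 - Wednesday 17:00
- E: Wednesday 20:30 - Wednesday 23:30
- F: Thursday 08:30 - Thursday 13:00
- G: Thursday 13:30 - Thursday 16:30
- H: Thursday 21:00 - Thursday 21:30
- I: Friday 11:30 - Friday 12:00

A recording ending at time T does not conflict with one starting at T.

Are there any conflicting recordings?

No

Sorted by start: A, B, D, E, F, G, H, I, C.
B starts after A ends, so A has no further overlaps.
D starts after B ends, so B has no further overlaps.
E starts after D ends, so D has no further overlaps.
F starts after E ends, so E has no further overlaps.
G starts after F ends, so F has no further overlaps.
H starts after G ends, so G has no further overlaps.
I starts after H ends, so H has no further overlaps.
C starts exactly when I ends (back-to-back, no overlap).
Every pair is clear; the schedule has no overlaps.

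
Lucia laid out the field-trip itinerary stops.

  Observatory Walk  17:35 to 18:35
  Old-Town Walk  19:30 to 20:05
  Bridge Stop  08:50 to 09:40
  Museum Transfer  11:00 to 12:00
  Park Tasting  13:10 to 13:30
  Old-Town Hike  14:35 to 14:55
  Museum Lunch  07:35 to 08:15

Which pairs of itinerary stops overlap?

Two intervals overlap when each starts before the other ends.
Sorted by start: Museum Lunch, Bridge Stop, Museum Transfer, Park Tasting, Old-Town Hike, Observatory Walk, Old-Town Walk.
Bridge Stop starts after Museum Lunch ends, so Museum Lunch has no further overlaps.
Museum Transfer starts after Bridge Stop ends, so Bridge Stop has no further overlaps.
Park Tasting starts after Museum Transfer ends, so Museum Transfer has no further overlaps.
Old-Town Hike starts after Park Tasting ends, so Park Tasting has no further overlaps.
Observatory Walk starts after Old-Town Hike ends, so Old-Town Hike has no further overlaps.
Old-Town Walk starts after Observatory Walk ends.

no conflicts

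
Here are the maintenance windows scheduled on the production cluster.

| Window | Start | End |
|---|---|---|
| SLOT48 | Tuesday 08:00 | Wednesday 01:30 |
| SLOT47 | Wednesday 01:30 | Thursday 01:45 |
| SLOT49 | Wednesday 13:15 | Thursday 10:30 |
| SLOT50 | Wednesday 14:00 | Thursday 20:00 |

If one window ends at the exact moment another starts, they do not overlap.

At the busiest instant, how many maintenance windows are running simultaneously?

3

Sweep the timeline, counting +1 at each start and −1 at each end (ends before starts at a tie):
Tuesday 08:00 start SLOT48 → 1
Wednesday 01:30 end SLOT48 → 0
Wednesday 01:30 start SLOT47 → 1
Wednesday 13:15 start SLOT49 → 2
Wednesday 14:00 start SLOT50 → 3
Thursday 01:45 end SLOT47 → 2
Thursday 10:30 end SLOT49 → 1
Thursday 20:00 end SLOT50 → 0
Peak is 3, at Wednesday 14:00 (SLOT47, SLOT49, SLOT50).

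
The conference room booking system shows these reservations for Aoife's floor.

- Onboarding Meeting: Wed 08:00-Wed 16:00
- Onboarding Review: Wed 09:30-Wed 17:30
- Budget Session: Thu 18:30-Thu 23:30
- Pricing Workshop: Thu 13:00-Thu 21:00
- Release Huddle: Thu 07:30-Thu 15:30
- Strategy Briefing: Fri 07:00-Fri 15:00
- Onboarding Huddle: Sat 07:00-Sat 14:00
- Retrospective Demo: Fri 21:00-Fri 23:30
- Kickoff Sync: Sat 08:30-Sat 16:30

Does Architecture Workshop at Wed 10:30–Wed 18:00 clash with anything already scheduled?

Onboarding Meeting: starts Wed 08:00 before Architecture Workshop ends Wed 18:00, and ends Wed 16:00 after Architecture Workshop starts Wed 10:30 → overlap.
Onboarding Review: starts Wed 09:30 before Architecture Workshop ends Wed 18:00, and ends Wed 17:30 after Architecture Workshop starts Wed 10:30 → overlap.
Release Huddle: starts Thu 07:30 at or after Architecture Workshop ends Wed 18:00 → clear.
Pricing Workshop: starts Thu 13:00 at or after Architecture Workshop ends Wed 18:00 → clear.
Budget Session: starts Thu 18:30 at or after Architecture Workshop ends Wed 18:00 → clear.
Strategy Briefing: starts Fri 07:00 at or after Architecture Workshop ends Wed 18:00 → clear.
Retrospective Demo: starts Fri 21:00 at or after Architecture Workshop ends Wed 18:00 → clear.
Onboarding Huddle: starts Sat 07:00 at or after Architecture Workshop ends Wed 18:00 → clear.
Kickoff Sync: starts Sat 08:30 at or after Architecture Workshop ends Wed 18:00 → clear.
Architecture Workshop overlaps Onboarding Meeting, Onboarding Review.

Yes — it overlaps Onboarding Meeting, Onboarding Review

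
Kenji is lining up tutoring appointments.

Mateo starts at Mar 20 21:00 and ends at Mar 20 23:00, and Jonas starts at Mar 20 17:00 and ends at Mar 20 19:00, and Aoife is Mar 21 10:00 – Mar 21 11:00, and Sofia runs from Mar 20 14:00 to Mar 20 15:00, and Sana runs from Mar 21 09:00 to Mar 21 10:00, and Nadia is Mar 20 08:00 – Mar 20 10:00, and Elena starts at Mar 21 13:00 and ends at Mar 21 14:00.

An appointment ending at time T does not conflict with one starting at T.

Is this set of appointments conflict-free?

Check each pair: they overlap iff neither finishes before the other starts.
Sorted by start: Nadia, Sofia, Jonas, Mateo, Sana, Aoife, Elena.
Sofia starts after Nadia ends; Nadia is clear from here.
Jonas starts after Sofia ends; Sofia is clear from here.
Mateo starts after Jonas ends; Jonas is clear from here.
Sana starts after Mateo ends; Mateo is clear from here.
Aoife starts exactly when Sana ends (back-to-back, no overlap); Sana is clear from here.
Elena starts after Aoife ends.
Every pair is clear; the schedule has no overlaps.

Yes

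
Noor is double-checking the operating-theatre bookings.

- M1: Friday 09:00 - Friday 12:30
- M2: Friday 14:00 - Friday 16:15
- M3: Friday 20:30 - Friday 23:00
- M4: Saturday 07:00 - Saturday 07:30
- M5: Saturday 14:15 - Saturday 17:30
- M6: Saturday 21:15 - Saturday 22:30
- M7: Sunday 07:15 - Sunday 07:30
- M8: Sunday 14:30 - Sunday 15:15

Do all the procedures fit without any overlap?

Yes

Sorted by start: M1, M2, M3, M4, M5, M6, M7, M8.
M2 starts after M1 ends — done with M1.
M3 starts after M2 ends — done with M2.
M4 starts after M3 ends — done with M3.
M5 starts after M4 ends — done with M4.
M6 starts after M5 ends — done with M5.
M7 starts after M6 ends — done with M6.
M8 starts after M7 ends.
Every pair is clear; the schedule has no overlaps.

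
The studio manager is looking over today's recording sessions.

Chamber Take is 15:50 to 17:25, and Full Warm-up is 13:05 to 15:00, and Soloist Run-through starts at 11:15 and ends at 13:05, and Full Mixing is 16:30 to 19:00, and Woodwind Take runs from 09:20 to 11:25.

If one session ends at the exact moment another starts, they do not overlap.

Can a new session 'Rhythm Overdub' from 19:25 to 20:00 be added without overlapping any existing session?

Woodwind Take: ends 11:25 at or before Rhythm Overdub starts 19:25 → clear.
Soloist Run-through: ends 13:05 at or before Rhythm Overdub starts 19:25 → clear.
Full Warm-up: ends 15:00 at or before Rhythm Overdub starts 19:25 → clear.
Chamber Take: ends 17:25 at or before Rhythm Overdub starts 19:25 → clear.
Full Mixing: ends 19:00 at or before Rhythm Overdub starts 19:25 → clear.

Yes — the slot is free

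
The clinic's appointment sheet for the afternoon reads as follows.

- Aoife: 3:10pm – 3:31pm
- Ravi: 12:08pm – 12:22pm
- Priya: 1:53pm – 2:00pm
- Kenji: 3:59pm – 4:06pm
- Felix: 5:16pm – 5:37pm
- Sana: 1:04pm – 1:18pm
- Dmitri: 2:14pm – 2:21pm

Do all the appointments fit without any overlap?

Sorted by start: Ravi, Sana, Priya, Dmitri, Aoife, Kenji, Felix.
Sana starts after Ravi ends, so Ravi has no further overlaps.
Priya starts after Sana ends, so Sana has no further overlaps.
Dmitri starts after Priya ends, so Priya has no further overlaps.
Aoife starts after Dmitri ends, so Dmitri has no further overlaps.
Kenji starts after Aoife ends, so Aoife has no further overlaps.
Felix starts after Kenji ends.
Every pair is clear; the schedule has no overlaps.

Yes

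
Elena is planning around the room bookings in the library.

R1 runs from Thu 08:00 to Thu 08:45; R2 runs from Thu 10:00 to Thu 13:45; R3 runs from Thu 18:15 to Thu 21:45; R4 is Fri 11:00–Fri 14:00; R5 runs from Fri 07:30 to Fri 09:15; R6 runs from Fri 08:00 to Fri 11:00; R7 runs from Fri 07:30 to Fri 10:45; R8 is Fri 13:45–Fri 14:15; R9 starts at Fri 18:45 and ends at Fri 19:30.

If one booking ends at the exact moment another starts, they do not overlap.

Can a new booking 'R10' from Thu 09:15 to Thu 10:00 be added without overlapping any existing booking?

Yes — the slot is free

R1: ends Thu 08:45 at or before R10 starts Thu 09:15 → clear.
R2: starts Thu 10:00 at or after R10 ends Thu 10:00 → clear.
R3: starts Thu 18:15 at or after R10 ends Thu 10:00 → clear.
R5: starts Fri 07:30 at or after R10 ends Thu 10:00 → clear.
R7: starts Fri 07:30 at or after R10 ends Thu 10:00 → clear.
R6: starts Fri 08:00 at or after R10 ends Thu 10:00 → clear.
R4: starts Fri 11:00 at or after R10 ends Thu 10:00 → clear.
R8: starts Fri 13:45 at or after R10 ends Thu 10:00 → clear.
R9: starts Fri 18:45 at or after R10 ends Thu 10:00 → clear.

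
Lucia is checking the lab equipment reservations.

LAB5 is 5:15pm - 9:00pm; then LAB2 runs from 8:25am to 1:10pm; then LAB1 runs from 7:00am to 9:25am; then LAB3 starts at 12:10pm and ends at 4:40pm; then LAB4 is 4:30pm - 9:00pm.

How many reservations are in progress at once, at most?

2

Walk through starts and ends in time order (an end at T is processed before a start at T):
7:00am start LAB1 → 1
8:25am start LAB2 → 2
9:25am end LAB1 → 1
12:10pm start LAB3 → 2
1:10pm end LAB2 → 1
4:30pm start LAB4 → 2
4:40pm end LAB3 → 1
5:15pm start LAB5 → 2
9:00pm end LAB4 → 1
9:00pm end LAB5 → 0
Peak is 2, at 8:25am (LAB1, LAB2).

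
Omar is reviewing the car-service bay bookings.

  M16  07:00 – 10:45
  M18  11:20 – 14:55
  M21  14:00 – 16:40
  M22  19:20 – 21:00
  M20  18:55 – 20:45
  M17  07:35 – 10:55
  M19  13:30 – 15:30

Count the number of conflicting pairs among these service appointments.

5

Sorted by start: M16, M17, M18, M19, M21, M20, M22.
M17 starts before M16 ends → M16 and M17 overlap.
M18 starts after M16 ends, so nothing later overlaps M16 either.
M18 starts after M17 ends, so nothing later overlaps M17 either.
M19 starts before M18 ends → M18 and M19 overlap.
M21 starts before M18 ends → M18 and M21 overlap.
M20 starts after M18 ends, so nothing later overlaps M18 either.
M21 starts before M19 ends → M19 and M21 overlap.
M20 starts after M19 ends, so nothing later overlaps M19 either.
M20 starts after M21 ends, so nothing later overlaps M21 either.
M22 starts before M20 ends → M20 and M22 overlap.
Overlapping pairs: M16 & M17, M18 & M19, M18 & M21, M19 & M21, M20 & M22 — 5 in total.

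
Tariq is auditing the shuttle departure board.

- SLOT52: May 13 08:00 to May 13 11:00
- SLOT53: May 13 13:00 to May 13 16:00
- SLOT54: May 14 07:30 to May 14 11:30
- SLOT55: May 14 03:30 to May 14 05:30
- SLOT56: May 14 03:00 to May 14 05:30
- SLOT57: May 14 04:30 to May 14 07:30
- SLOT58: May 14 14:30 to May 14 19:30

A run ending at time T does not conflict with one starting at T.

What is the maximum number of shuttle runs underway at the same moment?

Walk through starts and ends in time order (an end at T is processed before a start at T):
May 13 08:00 start SLOT52 → 1
May 13 11:00 end SLOT52 → 0
May 13 13:00 start SLOT53 → 1
May 13 16:00 end SLOT53 → 0
May 14 03:00 start SLOT56 → 1
May 14 03:30 start SLOT55 → 2
May 14 04:30 start SLOT57 → 3
May 14 05:30 end SLOT55 → 2
May 14 05:30 end SLOT56 → 1
May 14 07:30 end SLOT57 → 0
May 14 07:30 start SLOT54 → 1
May 14 11:30 end SLOT54 → 0
May 14 14:30 start SLOT58 → 1
May 14 19:30 end SLOT58 → 0
Peak is 3, at May 14 04:30 (SLOT55, SLOT56, SLOT57).

3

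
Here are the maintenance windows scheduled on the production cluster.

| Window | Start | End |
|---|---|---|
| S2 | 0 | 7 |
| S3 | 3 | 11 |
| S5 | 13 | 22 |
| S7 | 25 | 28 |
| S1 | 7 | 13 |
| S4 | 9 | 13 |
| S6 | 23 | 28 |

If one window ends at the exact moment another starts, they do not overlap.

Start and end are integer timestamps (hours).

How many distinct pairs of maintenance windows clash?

5

Sorted by start: S2, S3, S1, S4, S5, S6, S7.
S3 starts before S2 ends → S2 and S3 overlap.
S1 starts exactly when S2 ends (back-to-back, no overlap), so nothing later overlaps S2 either.
S1 starts before S3 ends → S3 and S1 overlap.
S4 starts before S3 ends → S3 and S4 overlap.
S5 starts after S3 ends, so nothing later overlaps S3 either.
S4 starts before S1 ends → S1 and S4 overlap.
S5 starts exactly when S1 ends (back-to-back, no overlap), so nothing later overlaps S1 either.
S5 starts exactly when S4 ends (back-to-back, no overlap), so nothing later overlaps S4 either.
S6 starts after S5 ends, so nothing later overlaps S5 either.
S7 starts before S6 ends → S6 and S7 overlap.
Overlapping pairs: S1 & S3, S1 & S4, S2 & S3, S3 & S4, S6 & S7 — 5 in total.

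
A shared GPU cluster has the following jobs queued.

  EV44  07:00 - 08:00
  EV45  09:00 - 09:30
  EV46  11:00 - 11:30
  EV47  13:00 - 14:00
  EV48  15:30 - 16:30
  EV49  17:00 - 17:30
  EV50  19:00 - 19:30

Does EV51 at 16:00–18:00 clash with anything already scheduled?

Yes — it overlaps EV48, EV49

EV44: ends 08:00 at or before EV51 starts 16:00 → clear.
EV45: ends 09:30 at or before EV51 starts 16:00 → clear.
EV46: ends 11:30 at or before EV51 starts 16:00 → clear.
EV47: ends 14:00 at or before EV51 starts 16:00 → clear.
EV48: starts 15:30 before EV51 ends 18:00, and ends 16:30 after EV51 starts 16:00 → overlap.
EV49: starts 17:00 before EV51 ends 18:00, and ends 17:30 after EV51 starts 16:00 → overlap.
EV50: starts 19:00 at or after EV51 ends 18:00 → clear.
EV51 overlaps EV48, EV49.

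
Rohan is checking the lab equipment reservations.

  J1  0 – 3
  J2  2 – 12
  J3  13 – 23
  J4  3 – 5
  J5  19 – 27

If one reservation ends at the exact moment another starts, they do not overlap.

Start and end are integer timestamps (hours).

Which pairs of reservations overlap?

Sorted by start: J1, J2, J4, J3, J5.
J2 starts before J1 ends → J1 and J2 overlap.
J4 starts exactly when J1 ends (back-to-back, no overlap), so J1 has no further overlaps.
J4 starts before J2 ends → J2 and J4 overlap.
J3 starts after J2 ends, so J2 has no further overlaps.
J3 starts after J4 ends, so J4 has no further overlaps.
J5 starts before J3 ends → J3 and J5 overlap.

J1 & J2, J2 & J4, J3 & J5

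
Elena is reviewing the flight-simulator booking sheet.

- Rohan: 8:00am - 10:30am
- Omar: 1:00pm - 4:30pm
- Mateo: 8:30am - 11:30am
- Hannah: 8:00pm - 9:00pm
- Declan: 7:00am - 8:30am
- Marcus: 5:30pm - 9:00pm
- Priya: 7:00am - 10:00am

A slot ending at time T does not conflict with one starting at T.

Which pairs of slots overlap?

Sorted by start: Priya, Declan, Rohan, Mateo, Omar, Marcus, Hannah.
Declan starts before Priya ends → Priya and Declan overlap.
Rohan starts before Priya ends → Priya and Rohan overlap.
Mateo starts before Priya ends → Priya and Mateo overlap.
Omar starts after Priya ends, so Priya has no further overlaps.
Rohan starts before Declan ends → Declan and Rohan overlap.
Mateo starts exactly when Declan ends (back-to-back, no overlap), so Declan has no further overlaps.
Mateo starts before Rohan ends → Rohan and Mateo overlap.
Omar starts after Rohan ends, so Rohan has no further overlaps.
Omar starts after Mateo ends, so Mateo has no further overlaps.
Marcus starts after Omar ends, so Omar has no further overlaps.
Hannah starts before Marcus ends → Marcus and Hannah overlap.

Declan & Priya, Declan & Rohan, Hannah & Marcus, Mateo & Priya, Mateo & Rohan, Priya & Rohan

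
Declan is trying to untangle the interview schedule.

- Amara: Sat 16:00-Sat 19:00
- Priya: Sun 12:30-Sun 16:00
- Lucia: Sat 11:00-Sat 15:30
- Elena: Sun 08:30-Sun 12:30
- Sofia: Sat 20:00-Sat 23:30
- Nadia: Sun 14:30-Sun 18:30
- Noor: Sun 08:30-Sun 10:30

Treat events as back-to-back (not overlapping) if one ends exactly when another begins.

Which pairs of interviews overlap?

Elena & Noor, Nadia & Priya

Sorted by start: Lucia, Amara, Sofia, Elena, Noor, Priya, Nadia.
Amara starts after Lucia ends; Lucia is clear from here.
Sofia starts after Amara ends; Amara is clear from here.
Elena starts after Sofia ends; Sofia is clear from here.
Noor starts before Elena ends → Elena and Noor overlap.
Priya starts exactly when Elena ends (back-to-back, no overlap); Elena is clear from here.
Priya starts after Noor ends; Noor is clear from here.
Nadia starts before Priya ends → Priya and Nadia overlap.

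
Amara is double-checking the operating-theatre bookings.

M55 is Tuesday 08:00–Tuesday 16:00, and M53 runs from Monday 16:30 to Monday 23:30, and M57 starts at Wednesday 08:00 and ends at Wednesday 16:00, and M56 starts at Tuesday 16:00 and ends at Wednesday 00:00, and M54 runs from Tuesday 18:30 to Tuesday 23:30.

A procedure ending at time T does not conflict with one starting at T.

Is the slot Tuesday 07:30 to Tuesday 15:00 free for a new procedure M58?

M53: ends Monday 23:30 at or before M58 starts Tuesday 07:30 → clear.
M55: starts Tuesday 08:00 before M58 ends Tuesday 15:00, and ends Tuesday 16:00 after M58 starts Tuesday 07:30 → overlap.
M56: starts Tuesday 16:00 at or after M58 ends Tuesday 15:00 → clear.
M54: starts Tuesday 18:30 at or after M58 ends Tuesday 15:00 → clear.
M57: starts Wednesday 08:00 at or after M58 ends Tuesday 15:00 → clear.
M58 overlaps M55.

No — it overlaps M55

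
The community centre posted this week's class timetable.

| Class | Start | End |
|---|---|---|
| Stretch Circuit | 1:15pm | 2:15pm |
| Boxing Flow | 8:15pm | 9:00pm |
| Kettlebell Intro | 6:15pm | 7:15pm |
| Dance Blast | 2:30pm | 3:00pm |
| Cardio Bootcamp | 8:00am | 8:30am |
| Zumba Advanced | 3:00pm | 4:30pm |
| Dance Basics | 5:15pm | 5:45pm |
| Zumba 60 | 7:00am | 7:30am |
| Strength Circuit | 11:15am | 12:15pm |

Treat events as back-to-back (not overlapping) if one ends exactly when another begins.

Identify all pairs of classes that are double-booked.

Sorted by start: Zumba 60, Cardio Bootcamp, Strength Circuit, Stretch Circuit, Dance Blast, Zumba Advanced, Dance Basics, Kettlebell Intro, Boxing Flow.
Cardio Bootcamp starts after Zumba 60 ends — done with Zumba 60.
Strength Circuit starts after Cardio Bootcamp ends — done with Cardio Bootcamp.
Stretch Circuit starts after Strength Circuit ends — done with Strength Circuit.
Dance Blast starts after Stretch Circuit ends — done with Stretch Circuit.
Zumba Advanced starts exactly when Dance Blast ends (back-to-back, no overlap) — done with Dance Blast.
Dance Basics starts after Zumba Advanced ends — done with Zumba Advanced.
Kettlebell Intro starts after Dance Basics ends — done with Dance Basics.
Boxing Flow starts after Kettlebell Intro ends.

none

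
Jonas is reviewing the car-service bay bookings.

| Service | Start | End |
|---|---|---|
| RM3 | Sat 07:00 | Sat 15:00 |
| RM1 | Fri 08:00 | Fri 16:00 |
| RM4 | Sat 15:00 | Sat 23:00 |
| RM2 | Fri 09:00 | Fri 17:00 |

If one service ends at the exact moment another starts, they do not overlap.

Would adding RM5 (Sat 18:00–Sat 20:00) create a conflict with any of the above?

Yes — it overlaps RM4

RM1: ends Fri 16:00 at or before RM5 starts Sat 18:00 → clear.
RM2: ends Fri 17:00 at or before RM5 starts Sat 18:00 → clear.
RM3: ends Sat 15:00 at or before RM5 starts Sat 18:00 → clear.
RM4: starts Sat 15:00 before RM5 ends Sat 20:00, and ends Sat 23:00 after RM5 starts Sat 18:00 → overlap.
RM5 overlaps RM4.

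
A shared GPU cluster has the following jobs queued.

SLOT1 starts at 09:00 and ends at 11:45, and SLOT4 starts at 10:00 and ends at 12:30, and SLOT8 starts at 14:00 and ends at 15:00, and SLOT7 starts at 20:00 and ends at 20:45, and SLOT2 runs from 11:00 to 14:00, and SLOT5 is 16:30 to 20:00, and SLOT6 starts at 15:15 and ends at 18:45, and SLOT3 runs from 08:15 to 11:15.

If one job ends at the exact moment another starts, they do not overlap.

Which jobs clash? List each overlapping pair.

SLOT1 & SLOT2, SLOT1 & SLOT3, SLOT1 & SLOT4, SLOT2 & SLOT3, SLOT2 & SLOT4, SLOT3 & SLOT4, SLOT5 & SLOT6

Sorted by start: SLOT3, SLOT1, SLOT4, SLOT2, SLOT8, SLOT6, SLOT5, SLOT7.
SLOT1 starts before SLOT3 ends → SLOT3 and SLOT1 overlap.
SLOT4 starts before SLOT3 ends → SLOT3 and SLOT4 overlap.
SLOT2 starts before SLOT3 ends → SLOT3 and SLOT2 overlap.
SLOT8 starts after SLOT3 ends, so SLOT3 has no further overlaps.
SLOT4 starts before SLOT1 ends → SLOT1 and SLOT4 overlap.
SLOT2 starts before SLOT1 ends → SLOT1 and SLOT2 overlap.
SLOT8 starts after SLOT1 ends, so SLOT1 has no further overlaps.
SLOT2 starts before SLOT4 ends → SLOT4 and SLOT2 overlap.
SLOT8 starts after SLOT4 ends, so SLOT4 has no further overlaps.
SLOT8 starts exactly when SLOT2 ends (back-to-back, no overlap), so SLOT2 has no further overlaps.
SLOT6 starts after SLOT8 ends, so SLOT8 has no further overlaps.
SLOT5 starts before SLOT6 ends → SLOT6 and SLOT5 overlap.
SLOT7 starts after SLOT6 ends.
SLOT7 starts exactly when SLOT5 ends (back-to-back, no overlap).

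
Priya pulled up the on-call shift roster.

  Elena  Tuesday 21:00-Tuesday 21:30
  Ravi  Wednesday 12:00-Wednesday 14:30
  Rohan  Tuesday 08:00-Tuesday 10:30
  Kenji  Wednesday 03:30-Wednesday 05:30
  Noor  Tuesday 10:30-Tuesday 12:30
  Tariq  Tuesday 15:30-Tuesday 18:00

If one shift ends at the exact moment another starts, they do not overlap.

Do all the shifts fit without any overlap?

Yes

Two intervals overlap when each starts before the other ends.
Sorted by start: Rohan, Noor, Tariq, Elena, Kenji, Ravi.
Noor starts exactly when Rohan ends (back-to-back, no overlap) — done with Rohan.
Tariq starts after Noor ends — done with Noor.
Elena starts after Tariq ends — done with Tariq.
Kenji starts after Elena ends — done with Elena.
Ravi starts after Kenji ends.
Every pair is clear; the schedule has no overlaps.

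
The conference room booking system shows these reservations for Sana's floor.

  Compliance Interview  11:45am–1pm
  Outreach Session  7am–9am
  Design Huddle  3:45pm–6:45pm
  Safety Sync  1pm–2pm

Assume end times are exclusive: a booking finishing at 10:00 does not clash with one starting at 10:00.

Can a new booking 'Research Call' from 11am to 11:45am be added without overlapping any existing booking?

Outreach Session: ends 9am at or before Research Call starts 11am → clear.
Compliance Interview: starts 11:45am at or after Research Call ends 11:45am → clear.
Safety Sync: starts 1pm at or after Research Call ends 11:45am → clear.
Design Huddle: starts 3:45pm at or after Research Call ends 11:45am → clear.

Yes — the slot is free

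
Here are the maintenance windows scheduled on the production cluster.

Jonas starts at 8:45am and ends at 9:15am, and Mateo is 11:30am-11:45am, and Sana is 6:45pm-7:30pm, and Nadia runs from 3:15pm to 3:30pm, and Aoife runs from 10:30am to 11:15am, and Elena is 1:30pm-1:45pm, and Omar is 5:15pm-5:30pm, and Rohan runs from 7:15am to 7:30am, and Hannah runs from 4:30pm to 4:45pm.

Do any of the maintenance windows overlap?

No

Sorted by start: Rohan, Jonas, Aoife, Mateo, Elena, Nadia, Hannah, Omar, Sana.
Jonas starts after Rohan ends; Rohan is clear from here.
Aoife starts after Jonas ends; Jonas is clear from here.
Mateo starts after Aoife ends; Aoife is clear from here.
Elena starts after Mateo ends; Mateo is clear from here.
Nadia starts after Elena ends; Elena is clear from here.
Hannah starts after Nadia ends; Nadia is clear from here.
Omar starts after Hannah ends; Hannah is clear from here.
Sana starts after Omar ends.
Every pair is clear; the schedule has no overlaps.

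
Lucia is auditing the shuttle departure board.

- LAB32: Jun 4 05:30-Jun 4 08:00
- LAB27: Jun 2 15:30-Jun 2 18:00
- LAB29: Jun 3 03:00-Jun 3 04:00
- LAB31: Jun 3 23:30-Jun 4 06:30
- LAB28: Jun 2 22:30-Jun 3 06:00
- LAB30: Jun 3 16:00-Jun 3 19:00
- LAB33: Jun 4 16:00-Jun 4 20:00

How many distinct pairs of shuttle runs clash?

2

Sorted by start: LAB27, LAB28, LAB29, LAB30, LAB31, LAB32, LAB33.
LAB28 starts after LAB27 ends; LAB27 is clear from here.
LAB29 starts before LAB28 ends → LAB28 and LAB29 overlap.
LAB30 starts after LAB28 ends; LAB28 is clear from here.
LAB30 starts after LAB29 ends; LAB29 is clear from here.
LAB31 starts after LAB30 ends; LAB30 is clear from here.
LAB32 starts before LAB31 ends → LAB31 and LAB32 overlap.
LAB33 starts after LAB31 ends.
LAB33 starts after LAB32 ends.
Overlapping pairs: LAB28 & LAB29, LAB31 & LAB32 — 2 in total.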